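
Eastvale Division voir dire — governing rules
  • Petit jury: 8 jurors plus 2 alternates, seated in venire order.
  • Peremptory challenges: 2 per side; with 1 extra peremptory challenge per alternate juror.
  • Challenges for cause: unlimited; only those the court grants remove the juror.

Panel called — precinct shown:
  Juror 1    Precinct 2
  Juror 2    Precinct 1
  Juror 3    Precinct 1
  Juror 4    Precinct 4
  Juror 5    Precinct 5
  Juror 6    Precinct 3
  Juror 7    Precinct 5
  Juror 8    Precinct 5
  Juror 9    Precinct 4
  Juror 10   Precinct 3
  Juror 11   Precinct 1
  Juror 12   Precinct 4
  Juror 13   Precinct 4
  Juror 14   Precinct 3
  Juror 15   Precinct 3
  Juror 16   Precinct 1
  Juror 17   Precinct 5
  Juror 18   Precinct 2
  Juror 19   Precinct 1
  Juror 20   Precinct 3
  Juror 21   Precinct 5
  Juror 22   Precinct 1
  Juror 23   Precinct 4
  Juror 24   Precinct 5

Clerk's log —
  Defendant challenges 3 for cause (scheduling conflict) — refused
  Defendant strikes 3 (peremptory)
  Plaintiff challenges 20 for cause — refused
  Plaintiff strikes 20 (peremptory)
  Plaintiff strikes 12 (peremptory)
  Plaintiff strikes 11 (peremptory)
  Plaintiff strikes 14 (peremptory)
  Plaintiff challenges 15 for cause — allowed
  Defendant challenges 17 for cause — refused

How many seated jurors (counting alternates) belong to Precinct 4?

3

Removed: #3, #11, #12, #14, #15, #20.
Seated (10 incl. alternates): #1, #2, #4, #5, #6, #7, #8, #9, #10, #13.
Of those, in Precinct 4: #4, #9, #13 → 3.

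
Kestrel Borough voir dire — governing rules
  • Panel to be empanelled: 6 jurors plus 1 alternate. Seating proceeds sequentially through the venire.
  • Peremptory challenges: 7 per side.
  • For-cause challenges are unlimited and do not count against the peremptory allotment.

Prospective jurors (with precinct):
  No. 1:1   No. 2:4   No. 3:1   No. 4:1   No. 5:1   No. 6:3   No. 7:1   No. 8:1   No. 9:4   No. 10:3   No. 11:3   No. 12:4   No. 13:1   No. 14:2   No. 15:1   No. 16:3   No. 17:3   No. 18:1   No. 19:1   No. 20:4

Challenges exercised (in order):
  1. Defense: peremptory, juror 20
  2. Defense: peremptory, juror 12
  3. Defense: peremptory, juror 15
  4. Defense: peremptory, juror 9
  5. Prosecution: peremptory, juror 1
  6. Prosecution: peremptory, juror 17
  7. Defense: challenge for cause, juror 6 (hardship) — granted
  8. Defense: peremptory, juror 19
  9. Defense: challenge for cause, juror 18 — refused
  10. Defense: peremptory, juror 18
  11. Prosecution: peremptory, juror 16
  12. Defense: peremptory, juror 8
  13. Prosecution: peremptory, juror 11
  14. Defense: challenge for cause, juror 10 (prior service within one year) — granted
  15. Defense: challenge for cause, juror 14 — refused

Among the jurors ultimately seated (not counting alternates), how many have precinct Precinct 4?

1

Removed: #1, #6, #8, #9, #10, #11, #12, #15, #16, #17, #18, #19, #20.
Seated jurors 1–6: #2, #3, #4, #5, #7, #13 (alternates #14 not counted).
Of those, in Precinct 4: #2 → 1.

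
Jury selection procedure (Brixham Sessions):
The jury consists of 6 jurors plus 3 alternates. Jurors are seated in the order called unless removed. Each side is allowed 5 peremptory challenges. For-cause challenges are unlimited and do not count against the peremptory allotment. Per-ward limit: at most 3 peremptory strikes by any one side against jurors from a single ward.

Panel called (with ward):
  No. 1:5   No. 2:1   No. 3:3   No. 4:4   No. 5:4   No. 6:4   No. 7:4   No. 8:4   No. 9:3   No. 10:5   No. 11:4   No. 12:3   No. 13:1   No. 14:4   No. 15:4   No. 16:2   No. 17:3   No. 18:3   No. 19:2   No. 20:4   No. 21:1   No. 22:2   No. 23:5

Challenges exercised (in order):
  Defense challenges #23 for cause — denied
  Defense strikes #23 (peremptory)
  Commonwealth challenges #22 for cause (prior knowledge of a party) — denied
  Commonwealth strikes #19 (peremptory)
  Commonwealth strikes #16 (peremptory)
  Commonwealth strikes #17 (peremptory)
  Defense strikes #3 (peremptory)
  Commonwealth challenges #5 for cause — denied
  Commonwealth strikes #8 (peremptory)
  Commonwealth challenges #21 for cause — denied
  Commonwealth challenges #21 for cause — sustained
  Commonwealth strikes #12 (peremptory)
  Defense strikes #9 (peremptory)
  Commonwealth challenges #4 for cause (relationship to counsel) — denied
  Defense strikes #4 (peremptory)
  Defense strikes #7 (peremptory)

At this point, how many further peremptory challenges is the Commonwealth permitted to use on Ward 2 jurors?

0

Commonwealth peremptories so far: #19, #16, #17, #8, #12 — 5 of 5 used, 0 left overall.
Against Ward 2: #19, #16 — 2 used; per-ward cap 3 leaves 1.
Binding limit: min(0, 1) = 0.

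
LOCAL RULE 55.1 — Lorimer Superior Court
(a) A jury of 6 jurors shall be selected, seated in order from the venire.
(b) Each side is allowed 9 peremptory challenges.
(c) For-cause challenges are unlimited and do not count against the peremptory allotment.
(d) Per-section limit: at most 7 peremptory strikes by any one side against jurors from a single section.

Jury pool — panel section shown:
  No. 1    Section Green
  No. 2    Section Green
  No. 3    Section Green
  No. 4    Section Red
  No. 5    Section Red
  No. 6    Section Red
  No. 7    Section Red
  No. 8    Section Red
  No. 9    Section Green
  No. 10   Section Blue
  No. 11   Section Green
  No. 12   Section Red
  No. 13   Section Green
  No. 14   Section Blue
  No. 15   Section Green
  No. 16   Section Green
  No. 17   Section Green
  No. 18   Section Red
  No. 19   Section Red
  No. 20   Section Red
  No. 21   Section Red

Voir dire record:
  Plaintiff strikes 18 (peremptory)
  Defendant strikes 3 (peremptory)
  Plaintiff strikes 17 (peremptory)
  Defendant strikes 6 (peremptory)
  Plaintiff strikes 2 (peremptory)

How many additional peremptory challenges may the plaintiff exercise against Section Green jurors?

Plaintiff peremptories so far: #18, #17, #2 — 3 of 9 used, 6 left overall.
Against Section Green: #17, #2 — 2 used; per-section cap 7 leaves 5.
Binding limit: min(6, 5) = 5.

5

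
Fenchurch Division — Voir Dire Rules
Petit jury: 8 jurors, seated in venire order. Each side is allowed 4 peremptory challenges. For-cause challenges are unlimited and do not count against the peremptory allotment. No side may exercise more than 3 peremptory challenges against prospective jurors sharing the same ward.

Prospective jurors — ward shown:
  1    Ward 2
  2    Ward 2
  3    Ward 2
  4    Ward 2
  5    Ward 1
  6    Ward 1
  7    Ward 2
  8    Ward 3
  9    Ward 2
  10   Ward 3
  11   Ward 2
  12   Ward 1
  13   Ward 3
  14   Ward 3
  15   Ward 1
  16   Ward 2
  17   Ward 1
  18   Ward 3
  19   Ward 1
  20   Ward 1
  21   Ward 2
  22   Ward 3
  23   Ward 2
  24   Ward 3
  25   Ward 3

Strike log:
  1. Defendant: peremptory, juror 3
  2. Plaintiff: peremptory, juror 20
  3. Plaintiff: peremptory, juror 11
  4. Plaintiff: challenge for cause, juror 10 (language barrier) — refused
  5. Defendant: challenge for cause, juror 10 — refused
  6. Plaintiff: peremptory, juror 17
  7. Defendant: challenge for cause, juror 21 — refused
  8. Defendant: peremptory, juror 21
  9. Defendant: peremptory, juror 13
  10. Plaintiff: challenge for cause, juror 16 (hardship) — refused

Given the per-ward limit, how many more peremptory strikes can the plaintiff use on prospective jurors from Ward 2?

1

Plaintiff peremptories so far: #20, #11, #17 — 3 of 4 used, 1 left overall.
Against Ward 2: #11 — 1 used; per-ward cap 3 leaves 2.
Binding limit: min(1, 2) = 1.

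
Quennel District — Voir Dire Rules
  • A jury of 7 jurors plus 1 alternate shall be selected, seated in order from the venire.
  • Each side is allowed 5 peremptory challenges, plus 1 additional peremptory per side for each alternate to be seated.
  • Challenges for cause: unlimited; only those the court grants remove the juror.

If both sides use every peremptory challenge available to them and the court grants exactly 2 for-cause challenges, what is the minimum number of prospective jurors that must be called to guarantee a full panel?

Seats to fill: 7 + 1 alternates = 8.
Peremptories: 5 + 1×1 = 6 per side × 2 sides = 12.
For-cause removals: 2.
Minimum venire: 8 + 12 + 2 = 22.

22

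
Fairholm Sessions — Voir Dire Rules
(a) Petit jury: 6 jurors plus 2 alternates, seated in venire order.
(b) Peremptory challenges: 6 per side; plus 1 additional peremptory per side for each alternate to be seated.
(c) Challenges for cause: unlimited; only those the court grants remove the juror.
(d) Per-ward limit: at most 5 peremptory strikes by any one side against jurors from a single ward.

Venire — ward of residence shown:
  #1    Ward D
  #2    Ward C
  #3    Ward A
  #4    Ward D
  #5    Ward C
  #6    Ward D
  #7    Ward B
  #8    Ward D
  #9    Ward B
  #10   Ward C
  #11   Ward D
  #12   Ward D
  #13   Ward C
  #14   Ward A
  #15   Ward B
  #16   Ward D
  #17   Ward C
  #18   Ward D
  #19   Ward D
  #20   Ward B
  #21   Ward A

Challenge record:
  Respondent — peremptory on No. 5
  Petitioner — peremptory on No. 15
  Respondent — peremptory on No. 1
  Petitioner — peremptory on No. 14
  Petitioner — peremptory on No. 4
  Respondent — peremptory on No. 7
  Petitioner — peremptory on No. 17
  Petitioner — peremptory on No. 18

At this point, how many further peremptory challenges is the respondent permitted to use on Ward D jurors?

Respondent peremptories so far: #5, #1, #7 — 3 of 8 used, 5 left overall.
Against Ward D: #1 — 1 used; per-ward cap 5 leaves 4.
Binding limit: min(5, 4) = 4.

4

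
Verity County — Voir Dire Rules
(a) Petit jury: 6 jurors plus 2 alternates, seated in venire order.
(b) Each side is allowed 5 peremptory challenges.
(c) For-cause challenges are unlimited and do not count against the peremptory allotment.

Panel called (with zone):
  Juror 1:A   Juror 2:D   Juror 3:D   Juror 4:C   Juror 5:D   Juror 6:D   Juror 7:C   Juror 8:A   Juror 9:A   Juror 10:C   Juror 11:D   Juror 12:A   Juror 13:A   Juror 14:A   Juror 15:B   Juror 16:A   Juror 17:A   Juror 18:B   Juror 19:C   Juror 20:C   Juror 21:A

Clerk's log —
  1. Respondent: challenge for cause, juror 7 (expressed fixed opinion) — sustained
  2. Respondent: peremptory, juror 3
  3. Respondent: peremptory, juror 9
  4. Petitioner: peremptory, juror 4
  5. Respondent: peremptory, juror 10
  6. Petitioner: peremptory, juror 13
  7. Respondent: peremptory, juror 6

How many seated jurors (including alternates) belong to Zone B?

1

Removed: #3, #4, #6, #7, #9, #10, #13.
Seated (8 incl. alternates): #1, #2, #5, #8, #11, #12, #14, #15.
Of those, in Zone B: #15 → 1.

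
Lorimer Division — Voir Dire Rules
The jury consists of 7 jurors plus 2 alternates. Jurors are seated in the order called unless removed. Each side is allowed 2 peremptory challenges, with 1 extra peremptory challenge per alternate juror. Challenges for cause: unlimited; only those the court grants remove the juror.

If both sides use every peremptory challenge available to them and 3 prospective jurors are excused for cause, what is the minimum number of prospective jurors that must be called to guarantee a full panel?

Seats to fill: 7 + 2 alternates = 9.
Peremptories: 2 + 1×2 = 4 per side × 2 sides = 8.
For-cause removals: 3.
Minimum venire: 9 + 8 + 3 = 20.

20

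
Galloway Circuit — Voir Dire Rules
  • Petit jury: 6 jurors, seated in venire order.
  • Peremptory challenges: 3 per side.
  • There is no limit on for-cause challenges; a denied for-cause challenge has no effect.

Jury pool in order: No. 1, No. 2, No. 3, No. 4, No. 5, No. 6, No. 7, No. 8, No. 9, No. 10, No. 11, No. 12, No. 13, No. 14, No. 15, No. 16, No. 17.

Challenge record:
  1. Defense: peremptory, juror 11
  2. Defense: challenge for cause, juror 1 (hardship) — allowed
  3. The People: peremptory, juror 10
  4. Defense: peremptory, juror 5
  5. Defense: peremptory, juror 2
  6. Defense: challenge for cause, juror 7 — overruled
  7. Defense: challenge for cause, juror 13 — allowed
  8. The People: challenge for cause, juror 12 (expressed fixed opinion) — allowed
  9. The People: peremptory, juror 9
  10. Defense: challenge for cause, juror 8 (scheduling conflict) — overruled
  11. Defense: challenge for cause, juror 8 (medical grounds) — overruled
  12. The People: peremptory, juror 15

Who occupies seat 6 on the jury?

Removed: #1, #2, #5, #9, #10, #11, #12, #13, #15. (#7, #8 stay — for-cause denied.)
Filling seats in venire order through position 6: #3, #4, #6, #7, #8, #14.
So seat 6 is #14.

14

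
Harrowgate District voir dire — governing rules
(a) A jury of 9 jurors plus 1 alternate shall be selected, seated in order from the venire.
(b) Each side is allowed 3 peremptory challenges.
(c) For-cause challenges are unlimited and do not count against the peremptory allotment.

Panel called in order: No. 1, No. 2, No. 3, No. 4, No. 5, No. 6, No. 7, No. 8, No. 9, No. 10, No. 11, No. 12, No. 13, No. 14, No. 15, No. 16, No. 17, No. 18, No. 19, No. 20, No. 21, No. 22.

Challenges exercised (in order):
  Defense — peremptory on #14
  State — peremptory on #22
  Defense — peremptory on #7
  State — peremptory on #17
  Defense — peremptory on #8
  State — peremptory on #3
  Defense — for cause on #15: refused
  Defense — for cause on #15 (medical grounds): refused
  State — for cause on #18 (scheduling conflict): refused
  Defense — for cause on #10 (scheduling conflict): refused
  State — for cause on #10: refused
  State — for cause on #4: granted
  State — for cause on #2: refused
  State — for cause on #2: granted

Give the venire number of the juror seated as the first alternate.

Removed: #2, #3, #4, #7, #8, #14, #17, #22. (#10, #15, #18 stay — for-cause denied.)
Seating in order: seats 1–9 → #1, #5, #6, #9, #10, #11, #12, #13, #15; alternates → #16.
So alternate 1 is #16.

16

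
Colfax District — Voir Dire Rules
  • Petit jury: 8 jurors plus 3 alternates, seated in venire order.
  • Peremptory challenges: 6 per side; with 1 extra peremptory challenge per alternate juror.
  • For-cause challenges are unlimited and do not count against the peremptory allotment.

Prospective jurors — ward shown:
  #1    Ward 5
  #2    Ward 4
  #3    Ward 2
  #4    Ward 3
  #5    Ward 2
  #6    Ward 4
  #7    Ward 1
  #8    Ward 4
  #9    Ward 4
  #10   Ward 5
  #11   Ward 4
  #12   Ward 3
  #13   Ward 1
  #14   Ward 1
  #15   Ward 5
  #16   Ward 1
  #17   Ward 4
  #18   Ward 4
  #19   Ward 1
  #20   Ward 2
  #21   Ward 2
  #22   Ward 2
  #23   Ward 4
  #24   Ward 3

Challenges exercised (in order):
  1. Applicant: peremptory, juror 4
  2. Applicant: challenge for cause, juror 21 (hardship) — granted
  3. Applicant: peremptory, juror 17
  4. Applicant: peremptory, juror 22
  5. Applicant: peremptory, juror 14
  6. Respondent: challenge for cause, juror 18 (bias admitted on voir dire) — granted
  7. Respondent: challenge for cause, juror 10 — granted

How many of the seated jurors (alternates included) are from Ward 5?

1

Removed: #4, #10, #14, #17, #18, #21, #22.
Seated (11 incl. alternates): #1, #2, #3, #5, #6, #7, #8, #9, #11, #12, #13.
Of those, in Ward 5: #1 → 1.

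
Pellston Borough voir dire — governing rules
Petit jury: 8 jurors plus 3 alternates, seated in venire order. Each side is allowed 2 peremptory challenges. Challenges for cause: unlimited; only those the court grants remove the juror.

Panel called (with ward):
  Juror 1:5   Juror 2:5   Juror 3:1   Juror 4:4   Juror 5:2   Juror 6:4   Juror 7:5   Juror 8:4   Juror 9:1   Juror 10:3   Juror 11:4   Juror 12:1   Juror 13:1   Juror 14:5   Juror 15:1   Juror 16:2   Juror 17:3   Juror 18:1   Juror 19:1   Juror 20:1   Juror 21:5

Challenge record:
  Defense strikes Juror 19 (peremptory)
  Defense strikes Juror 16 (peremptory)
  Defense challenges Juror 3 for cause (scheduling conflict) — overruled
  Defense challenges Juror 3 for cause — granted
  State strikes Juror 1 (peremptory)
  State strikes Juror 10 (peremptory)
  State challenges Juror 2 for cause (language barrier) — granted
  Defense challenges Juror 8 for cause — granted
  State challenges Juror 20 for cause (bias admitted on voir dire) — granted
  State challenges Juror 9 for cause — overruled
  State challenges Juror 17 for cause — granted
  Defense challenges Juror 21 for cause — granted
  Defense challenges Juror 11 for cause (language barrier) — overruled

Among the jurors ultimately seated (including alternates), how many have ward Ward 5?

Removed: #1, #2, #3, #8, #10, #16, #17, #19, #20, #21.
Seated (11 incl. alternates): #4, #5, #6, #7, #9, #11, #12, #13, #14, #15, #18.
Of those, in Ward 5: #7, #14 → 2.

2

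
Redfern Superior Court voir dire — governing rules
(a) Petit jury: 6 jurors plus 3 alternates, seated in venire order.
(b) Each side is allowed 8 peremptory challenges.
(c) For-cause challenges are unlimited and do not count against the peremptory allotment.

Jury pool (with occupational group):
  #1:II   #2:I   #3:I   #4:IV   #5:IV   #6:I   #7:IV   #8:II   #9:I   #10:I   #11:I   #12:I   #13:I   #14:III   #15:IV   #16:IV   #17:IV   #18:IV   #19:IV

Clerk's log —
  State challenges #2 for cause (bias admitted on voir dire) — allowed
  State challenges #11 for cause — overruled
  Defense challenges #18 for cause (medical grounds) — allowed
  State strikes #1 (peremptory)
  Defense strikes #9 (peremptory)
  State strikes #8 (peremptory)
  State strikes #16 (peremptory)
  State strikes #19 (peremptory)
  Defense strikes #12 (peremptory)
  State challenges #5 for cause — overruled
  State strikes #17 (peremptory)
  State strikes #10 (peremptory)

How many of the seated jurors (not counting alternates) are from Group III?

0

Removed: #1, #2, #8, #9, #10, #12, #16, #17, #18, #19.
Seated jurors 1–6: #3, #4, #5, #6, #7, #11 (alternates #13, #14, #15 not counted).
None of those are in Group III → 0.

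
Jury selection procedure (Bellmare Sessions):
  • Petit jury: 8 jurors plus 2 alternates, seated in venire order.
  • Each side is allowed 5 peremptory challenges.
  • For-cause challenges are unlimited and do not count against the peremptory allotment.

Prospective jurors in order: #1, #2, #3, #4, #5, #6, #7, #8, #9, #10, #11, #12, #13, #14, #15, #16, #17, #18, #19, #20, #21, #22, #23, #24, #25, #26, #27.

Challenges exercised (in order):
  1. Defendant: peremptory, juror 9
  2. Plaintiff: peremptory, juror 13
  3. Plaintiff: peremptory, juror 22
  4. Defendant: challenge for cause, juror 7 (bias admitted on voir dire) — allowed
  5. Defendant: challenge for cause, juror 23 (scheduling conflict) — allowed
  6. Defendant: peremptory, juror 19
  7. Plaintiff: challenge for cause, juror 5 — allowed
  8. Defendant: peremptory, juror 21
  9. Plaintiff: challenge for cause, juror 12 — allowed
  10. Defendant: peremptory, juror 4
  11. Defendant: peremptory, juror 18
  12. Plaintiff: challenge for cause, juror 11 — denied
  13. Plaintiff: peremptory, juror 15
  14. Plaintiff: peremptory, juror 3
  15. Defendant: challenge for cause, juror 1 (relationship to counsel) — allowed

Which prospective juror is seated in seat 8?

Removed: #1, #3, #4, #5, #7, #9, #12, #13, #15, #18, #19, #21, #22, #23. (#11 stays — for-cause denied.)
Seating in order: seats 1–8 → #2, #6, #8, #10, #11, #14, #16, #17; alternates → #20, #24.
So seat 8 is #17.

17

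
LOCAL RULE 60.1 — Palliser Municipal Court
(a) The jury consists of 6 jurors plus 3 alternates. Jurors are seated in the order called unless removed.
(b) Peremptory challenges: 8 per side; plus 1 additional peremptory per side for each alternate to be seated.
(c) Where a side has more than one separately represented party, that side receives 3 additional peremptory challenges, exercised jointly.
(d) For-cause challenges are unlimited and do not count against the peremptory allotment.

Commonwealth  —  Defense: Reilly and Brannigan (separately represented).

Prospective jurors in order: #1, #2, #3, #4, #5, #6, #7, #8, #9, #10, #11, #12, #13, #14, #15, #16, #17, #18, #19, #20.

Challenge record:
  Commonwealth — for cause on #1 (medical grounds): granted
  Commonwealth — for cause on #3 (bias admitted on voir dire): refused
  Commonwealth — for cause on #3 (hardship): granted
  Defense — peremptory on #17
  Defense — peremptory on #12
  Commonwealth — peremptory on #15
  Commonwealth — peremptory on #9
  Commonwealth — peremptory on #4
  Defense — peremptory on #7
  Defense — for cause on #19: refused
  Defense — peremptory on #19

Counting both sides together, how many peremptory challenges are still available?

18

Commonwealth allotment: 8 base + 1 × 3 alternates = 11. Defense allotment: 8 base + 1 × 3 alternates + 3 multi-party = 14.
Commonwealth peremptories used: #15, #9, #4 — 3 (for-cause on #1, #3, #3 don't count).
Defense peremptories used: #17, #12, #7, #19 — 4 (the for-cause on #19 doesn't count).
Remaining: (11 − 3) + (14 − 4) = 18.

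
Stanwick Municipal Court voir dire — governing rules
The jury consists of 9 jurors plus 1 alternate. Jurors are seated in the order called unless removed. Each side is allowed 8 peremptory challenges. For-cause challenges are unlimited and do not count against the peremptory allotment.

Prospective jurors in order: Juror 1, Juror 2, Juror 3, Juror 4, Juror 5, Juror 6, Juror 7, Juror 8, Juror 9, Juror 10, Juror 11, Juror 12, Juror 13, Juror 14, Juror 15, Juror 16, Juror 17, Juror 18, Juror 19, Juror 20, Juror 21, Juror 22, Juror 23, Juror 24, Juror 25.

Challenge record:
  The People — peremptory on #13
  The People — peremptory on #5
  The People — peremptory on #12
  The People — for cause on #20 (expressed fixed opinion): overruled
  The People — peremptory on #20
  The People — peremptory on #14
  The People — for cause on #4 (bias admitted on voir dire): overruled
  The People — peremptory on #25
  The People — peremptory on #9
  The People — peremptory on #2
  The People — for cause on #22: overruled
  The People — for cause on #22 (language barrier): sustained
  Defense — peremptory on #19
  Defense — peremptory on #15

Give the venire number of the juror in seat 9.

16

Removed: #2, #5, #9, #12, #13, #14, #15, #19, #20, #22, #25. (#4 stays — for-cause denied.)
Seating in order: seats 1–9 → #1, #3, #4, #6, #7, #8, #10, #11, #16; alternates → #17.
So seat 9 is #16.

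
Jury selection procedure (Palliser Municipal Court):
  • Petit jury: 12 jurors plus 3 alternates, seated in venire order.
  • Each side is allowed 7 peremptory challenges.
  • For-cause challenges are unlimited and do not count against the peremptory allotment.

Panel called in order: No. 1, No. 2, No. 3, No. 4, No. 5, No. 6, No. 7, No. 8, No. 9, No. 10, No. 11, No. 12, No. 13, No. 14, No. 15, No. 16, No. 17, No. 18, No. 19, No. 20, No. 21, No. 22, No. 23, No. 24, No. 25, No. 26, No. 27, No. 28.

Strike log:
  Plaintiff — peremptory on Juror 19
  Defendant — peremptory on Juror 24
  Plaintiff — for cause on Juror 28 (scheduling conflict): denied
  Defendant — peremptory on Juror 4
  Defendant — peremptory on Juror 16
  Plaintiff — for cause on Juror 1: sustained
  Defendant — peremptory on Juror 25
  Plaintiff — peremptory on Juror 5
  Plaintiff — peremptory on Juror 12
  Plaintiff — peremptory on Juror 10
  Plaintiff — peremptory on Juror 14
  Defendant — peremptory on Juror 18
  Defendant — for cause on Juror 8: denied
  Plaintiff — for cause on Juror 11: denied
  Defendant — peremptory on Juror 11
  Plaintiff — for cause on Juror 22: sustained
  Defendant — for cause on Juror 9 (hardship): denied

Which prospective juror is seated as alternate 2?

Removed: #1, #4, #5, #10, #11, #12, #14, #16, #18, #19, #22, #24, #25. (#8, #9, #28 stay — for-cause denied.)
Seating in order: seats 1–12 → #2, #3, #6, #7, #8, #9, #13, #15, #17, #20, #21, #23; alternates → #26, #27, #28.
So alternate 2 is #27.

27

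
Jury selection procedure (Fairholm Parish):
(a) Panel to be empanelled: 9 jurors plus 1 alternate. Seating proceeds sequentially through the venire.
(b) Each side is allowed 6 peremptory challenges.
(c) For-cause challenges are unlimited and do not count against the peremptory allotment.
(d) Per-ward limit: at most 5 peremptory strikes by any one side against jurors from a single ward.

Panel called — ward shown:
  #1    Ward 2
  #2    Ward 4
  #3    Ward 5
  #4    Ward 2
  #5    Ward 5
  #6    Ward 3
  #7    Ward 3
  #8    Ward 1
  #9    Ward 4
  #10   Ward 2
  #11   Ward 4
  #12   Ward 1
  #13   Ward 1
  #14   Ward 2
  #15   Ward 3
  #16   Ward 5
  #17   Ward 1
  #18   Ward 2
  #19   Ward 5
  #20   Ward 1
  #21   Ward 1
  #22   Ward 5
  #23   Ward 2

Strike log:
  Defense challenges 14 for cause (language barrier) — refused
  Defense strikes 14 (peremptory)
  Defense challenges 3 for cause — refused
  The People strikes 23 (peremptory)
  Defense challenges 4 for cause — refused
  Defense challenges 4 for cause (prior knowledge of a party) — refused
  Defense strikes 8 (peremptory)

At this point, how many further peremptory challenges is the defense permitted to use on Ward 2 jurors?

Defense peremptories so far: #14, #8 — 2 of 6 used, 4 left overall.
Against Ward 2: #14 — 1 used; per-ward cap 5 leaves 4.
Binding limit: min(4, 4) = 4.

4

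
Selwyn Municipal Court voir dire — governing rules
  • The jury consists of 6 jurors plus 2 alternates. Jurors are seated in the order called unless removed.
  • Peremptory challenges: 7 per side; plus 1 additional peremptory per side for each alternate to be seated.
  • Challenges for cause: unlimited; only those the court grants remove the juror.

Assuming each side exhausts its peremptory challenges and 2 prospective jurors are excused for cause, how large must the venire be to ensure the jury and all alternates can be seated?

Seats to fill: 6 + 2 alternates = 8.
Peremptories: 7 + 1×2 = 9 per side × 2 sides = 18.
For-cause removals: 2.
Minimum venire: 8 + 18 + 2 = 28.

28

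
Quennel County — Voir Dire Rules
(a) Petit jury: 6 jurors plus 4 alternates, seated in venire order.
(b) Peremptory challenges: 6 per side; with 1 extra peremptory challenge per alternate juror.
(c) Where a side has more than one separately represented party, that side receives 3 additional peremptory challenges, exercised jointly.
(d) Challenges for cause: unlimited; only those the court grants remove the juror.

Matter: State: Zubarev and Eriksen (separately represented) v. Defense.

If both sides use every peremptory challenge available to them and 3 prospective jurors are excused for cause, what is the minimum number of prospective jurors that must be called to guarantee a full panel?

Seats to fill: 6 + 4 alternates = 10.
Peremptories — State: 6 + 1×4 + 3 = 13; Defense: 6 + 1×4 = 10; total 23.
For-cause removals: 3.
Minimum venire: 10 + 23 + 3 = 36.

36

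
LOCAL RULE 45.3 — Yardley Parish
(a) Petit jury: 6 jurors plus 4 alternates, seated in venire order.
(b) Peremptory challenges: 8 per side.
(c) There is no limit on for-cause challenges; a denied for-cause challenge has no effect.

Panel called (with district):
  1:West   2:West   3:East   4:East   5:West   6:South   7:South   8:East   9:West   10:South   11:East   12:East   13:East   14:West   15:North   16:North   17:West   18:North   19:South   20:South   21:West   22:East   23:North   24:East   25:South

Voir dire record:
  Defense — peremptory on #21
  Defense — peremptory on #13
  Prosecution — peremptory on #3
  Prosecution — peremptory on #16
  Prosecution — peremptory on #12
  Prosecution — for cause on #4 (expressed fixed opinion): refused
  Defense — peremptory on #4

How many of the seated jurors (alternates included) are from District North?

0

Removed: #3, #4, #12, #13, #16, #21.
Seated (10 incl. alternates): #1, #2, #5, #6, #7, #8, #9, #10, #11, #14.
None of those are in District North → 0.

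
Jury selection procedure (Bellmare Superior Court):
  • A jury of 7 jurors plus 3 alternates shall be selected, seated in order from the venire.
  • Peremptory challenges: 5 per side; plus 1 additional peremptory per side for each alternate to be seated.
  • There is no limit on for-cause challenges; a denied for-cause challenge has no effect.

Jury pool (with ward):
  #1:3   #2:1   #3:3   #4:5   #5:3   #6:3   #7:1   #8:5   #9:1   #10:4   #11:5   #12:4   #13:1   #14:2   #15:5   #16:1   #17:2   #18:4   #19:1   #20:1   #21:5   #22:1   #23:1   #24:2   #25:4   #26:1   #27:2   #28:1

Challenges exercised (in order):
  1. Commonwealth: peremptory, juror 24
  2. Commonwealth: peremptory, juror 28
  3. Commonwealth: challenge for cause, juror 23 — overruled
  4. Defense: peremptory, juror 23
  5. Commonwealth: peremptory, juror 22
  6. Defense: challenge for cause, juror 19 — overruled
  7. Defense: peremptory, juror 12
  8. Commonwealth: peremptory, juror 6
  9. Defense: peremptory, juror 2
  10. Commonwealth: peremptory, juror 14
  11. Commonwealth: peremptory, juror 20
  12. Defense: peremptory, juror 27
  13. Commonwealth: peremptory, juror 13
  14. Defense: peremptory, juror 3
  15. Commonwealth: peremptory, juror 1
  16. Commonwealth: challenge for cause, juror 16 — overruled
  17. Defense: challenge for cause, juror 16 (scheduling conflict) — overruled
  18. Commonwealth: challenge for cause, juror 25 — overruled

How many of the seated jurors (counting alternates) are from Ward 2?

1

Removed: #1, #2, #3, #6, #12, #13, #14, #20, #22, #23, #24, #27, #28.
Seated (10 incl. alternates): #4, #5, #7, #8, #9, #10, #11, #15, #16, #17.
Of those, in Ward 2: #17 → 1.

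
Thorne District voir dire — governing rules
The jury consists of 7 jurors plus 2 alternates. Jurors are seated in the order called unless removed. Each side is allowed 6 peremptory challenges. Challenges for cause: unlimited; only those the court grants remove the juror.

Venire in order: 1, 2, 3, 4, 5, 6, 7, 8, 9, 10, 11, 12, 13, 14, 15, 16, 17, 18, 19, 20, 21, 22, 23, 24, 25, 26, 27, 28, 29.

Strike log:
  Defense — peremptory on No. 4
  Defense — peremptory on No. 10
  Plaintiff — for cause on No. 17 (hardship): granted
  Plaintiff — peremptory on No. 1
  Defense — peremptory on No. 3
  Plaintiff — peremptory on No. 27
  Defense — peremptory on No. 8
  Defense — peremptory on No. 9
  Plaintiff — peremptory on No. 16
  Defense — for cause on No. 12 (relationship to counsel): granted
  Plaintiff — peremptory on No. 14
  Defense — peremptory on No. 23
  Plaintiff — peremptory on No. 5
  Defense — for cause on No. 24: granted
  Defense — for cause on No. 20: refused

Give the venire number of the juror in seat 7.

Removed: #1, #3, #4, #5, #8, #9, #10, #12, #14, #16, #17, #23, #24, #27. (#20 stays — for-cause denied.)
Seating in order: seats 1–7 → #2, #6, #7, #11, #13, #15, #18; alternates → #19, #20.
So seat 7 is #18.

18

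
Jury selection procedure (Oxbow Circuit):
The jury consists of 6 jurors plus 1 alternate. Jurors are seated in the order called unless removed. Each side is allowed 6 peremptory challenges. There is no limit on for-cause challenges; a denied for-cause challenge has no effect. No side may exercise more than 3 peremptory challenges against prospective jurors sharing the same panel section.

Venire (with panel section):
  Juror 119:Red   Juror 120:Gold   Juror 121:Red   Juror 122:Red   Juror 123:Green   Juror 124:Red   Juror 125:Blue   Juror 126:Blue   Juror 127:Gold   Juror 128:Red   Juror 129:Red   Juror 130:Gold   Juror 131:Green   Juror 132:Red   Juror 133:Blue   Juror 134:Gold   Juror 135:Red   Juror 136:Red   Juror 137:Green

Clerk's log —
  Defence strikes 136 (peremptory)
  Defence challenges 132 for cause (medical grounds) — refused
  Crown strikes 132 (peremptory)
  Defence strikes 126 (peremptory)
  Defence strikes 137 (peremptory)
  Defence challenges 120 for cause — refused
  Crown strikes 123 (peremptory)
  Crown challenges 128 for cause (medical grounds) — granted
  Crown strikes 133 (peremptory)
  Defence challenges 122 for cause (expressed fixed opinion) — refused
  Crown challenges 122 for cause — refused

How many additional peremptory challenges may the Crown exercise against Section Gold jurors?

3

Crown peremptories so far: #132, #123, #133 — 3 of 6 used, 3 left overall.
Against Section Gold: none yet — per-section cap 3 leaves 3.
Binding limit: min(3, 3) = 3.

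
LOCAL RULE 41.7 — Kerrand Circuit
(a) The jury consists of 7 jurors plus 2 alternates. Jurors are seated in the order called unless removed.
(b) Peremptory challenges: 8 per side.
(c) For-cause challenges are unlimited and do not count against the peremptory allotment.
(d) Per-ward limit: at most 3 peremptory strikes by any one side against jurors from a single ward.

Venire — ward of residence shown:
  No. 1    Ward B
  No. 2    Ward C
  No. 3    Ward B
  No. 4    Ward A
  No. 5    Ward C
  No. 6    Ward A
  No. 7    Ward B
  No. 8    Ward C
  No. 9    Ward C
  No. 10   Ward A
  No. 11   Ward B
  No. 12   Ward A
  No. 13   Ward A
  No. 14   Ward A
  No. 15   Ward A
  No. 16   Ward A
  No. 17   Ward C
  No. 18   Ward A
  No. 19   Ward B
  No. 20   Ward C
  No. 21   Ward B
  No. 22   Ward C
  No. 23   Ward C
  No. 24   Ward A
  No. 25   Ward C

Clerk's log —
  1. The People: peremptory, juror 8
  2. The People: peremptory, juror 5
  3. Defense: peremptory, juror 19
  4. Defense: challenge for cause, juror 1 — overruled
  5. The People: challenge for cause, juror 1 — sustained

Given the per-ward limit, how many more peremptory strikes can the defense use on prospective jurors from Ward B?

Defense peremptories so far: #19 — 1 of 8 used, 7 left overall.
Against Ward B: #19 — 1 used; per-ward cap 3 leaves 2.
Binding limit: min(7, 2) = 2.

2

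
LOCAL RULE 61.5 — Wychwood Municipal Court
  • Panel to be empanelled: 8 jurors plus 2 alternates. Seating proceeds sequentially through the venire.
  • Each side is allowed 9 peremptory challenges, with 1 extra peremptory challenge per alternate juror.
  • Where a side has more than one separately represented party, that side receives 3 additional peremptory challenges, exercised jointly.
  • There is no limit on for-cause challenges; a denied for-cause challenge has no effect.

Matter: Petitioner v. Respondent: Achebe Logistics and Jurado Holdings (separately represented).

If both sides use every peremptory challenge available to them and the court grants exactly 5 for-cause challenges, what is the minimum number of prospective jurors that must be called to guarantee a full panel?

Seats to fill: 8 + 2 alternates = 10.
Peremptories — Petitioner: 9 + 1×2 = 11; Respondent: 9 + 1×2 + 3 = 14; total 25.
For-cause removals: 5.
Minimum venire: 10 + 25 + 5 = 40.

40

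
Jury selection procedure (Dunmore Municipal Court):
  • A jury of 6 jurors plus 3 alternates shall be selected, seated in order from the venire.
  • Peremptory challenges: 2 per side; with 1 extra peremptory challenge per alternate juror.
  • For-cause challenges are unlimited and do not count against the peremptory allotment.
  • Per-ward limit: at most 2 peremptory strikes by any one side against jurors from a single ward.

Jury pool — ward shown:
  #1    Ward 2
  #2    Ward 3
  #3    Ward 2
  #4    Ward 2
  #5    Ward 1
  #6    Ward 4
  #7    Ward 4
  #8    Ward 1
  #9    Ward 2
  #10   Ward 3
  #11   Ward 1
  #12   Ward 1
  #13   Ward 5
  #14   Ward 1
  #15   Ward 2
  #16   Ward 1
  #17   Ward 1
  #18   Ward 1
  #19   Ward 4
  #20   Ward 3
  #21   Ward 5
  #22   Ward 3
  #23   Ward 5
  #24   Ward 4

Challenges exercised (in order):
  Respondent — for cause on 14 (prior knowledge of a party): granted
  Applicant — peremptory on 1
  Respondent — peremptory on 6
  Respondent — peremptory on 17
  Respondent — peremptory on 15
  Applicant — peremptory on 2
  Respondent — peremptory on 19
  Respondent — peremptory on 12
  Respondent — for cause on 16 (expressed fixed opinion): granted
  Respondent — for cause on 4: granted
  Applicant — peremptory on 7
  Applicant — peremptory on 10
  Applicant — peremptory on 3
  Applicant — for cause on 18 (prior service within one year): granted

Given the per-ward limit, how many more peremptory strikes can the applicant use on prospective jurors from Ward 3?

0

Applicant peremptories so far: #1, #2, #7, #10, #3 — 5 of 5 used, 0 left overall.
Against Ward 3: #2, #10 — 2 used; per-ward cap 2 leaves 0.
Binding limit: min(0, 0) = 0.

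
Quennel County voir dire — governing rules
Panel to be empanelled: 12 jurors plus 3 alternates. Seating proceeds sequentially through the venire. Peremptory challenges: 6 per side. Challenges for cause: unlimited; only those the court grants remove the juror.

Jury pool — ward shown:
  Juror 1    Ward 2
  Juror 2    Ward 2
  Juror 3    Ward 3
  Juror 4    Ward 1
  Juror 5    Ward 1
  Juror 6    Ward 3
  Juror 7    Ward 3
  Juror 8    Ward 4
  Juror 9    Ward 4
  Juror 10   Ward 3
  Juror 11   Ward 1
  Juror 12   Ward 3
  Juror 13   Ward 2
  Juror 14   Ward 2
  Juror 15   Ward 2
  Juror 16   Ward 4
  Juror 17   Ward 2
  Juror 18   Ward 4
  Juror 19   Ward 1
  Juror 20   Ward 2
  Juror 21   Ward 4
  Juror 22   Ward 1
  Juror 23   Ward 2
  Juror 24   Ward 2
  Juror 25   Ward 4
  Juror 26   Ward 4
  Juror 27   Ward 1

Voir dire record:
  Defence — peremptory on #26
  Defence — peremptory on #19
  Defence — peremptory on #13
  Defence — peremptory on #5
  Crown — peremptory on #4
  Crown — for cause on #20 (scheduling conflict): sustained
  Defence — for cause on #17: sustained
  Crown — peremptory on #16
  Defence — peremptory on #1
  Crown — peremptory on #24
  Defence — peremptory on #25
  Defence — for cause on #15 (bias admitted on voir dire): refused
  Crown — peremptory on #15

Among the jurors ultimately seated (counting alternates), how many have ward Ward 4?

Removed: #1, #4, #5, #13, #15, #16, #17, #19, #20, #24, #25, #26.
Seated (15 incl. alternates): #2, #3, #6, #7, #8, #9, #10, #11, #12, #14, #18, #21, #22, #23, #27.
Of those, in Ward 4: #8, #9, #18, #21 → 4.

4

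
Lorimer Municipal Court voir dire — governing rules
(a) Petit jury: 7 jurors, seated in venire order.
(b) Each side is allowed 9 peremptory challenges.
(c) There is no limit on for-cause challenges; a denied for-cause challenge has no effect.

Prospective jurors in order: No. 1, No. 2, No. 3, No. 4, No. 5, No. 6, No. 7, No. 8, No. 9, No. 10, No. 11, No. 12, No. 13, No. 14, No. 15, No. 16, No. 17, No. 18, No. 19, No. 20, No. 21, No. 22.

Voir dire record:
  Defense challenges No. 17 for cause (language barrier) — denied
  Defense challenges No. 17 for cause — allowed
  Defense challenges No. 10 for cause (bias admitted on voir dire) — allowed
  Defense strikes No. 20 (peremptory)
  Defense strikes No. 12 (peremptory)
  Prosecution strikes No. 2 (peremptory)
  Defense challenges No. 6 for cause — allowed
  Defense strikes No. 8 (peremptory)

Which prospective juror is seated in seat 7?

11

Removed: #2, #6, #8, #10, #12, #17, #20.
Seating in order: seats 1–7 → #1, #3, #4, #5, #7, #9, #11.
So seat 7 is #11.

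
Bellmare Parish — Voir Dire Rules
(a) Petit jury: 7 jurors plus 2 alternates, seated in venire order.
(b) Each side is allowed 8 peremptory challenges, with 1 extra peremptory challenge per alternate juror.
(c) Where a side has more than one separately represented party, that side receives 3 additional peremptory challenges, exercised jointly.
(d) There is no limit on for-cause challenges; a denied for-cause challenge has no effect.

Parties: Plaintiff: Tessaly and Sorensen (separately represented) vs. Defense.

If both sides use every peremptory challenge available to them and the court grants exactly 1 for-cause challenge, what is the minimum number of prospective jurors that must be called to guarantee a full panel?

33

Seats to fill: 7 + 2 alternates = 9.
Peremptories — Plaintiff: 8 + 1×2 + 3 = 13; Defense: 8 + 1×2 = 10; total 23.
For-cause removals: 1.
Minimum venire: 9 + 23 + 1 = 33.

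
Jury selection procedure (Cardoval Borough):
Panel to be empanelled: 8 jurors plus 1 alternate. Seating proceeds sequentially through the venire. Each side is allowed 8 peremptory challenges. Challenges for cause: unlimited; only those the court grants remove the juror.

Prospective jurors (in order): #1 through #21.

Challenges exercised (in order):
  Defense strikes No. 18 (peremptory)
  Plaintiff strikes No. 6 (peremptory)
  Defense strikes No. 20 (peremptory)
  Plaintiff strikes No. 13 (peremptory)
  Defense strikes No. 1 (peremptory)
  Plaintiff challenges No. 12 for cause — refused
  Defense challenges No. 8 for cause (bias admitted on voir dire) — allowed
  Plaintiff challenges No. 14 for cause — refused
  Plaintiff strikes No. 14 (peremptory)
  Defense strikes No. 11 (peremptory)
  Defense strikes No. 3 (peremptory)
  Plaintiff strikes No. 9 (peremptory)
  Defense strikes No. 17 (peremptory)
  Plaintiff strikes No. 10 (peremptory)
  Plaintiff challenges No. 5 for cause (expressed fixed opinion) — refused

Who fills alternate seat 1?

21

Removed: #1, #3, #6, #8, #9, #10, #11, #13, #14, #17, #18, #20. (#5, #12 stay — for-cause denied.)
Seating in order: seats 1–8 → #2, #4, #5, #7, #12, #15, #16, #19; alternates → #21.
So alternate 1 is #21.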